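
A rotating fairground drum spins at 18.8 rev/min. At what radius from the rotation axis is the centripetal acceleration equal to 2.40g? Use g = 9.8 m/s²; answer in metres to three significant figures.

6.07 m

ω = 18.8 rev/min × 2π/60 = 1.969 rad/s.
a_c = ω²r = 2.40g ⇒ r = 2.40 × 9.8 / (1.969)² = 23.52/3.876 = 6.068 m.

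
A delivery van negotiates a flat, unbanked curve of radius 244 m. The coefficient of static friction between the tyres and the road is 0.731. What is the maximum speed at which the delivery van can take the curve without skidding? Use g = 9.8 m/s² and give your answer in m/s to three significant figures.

The only inward force on a level bend is static friction, so at the limit f_s = μ_s N = μ_s m g = m v²/r.
Mass cancels: v_max = √(μ_s g r) = √(0.731 × 9.8 × 244) = √1748 = 41.81 m/s.

41.8 m/s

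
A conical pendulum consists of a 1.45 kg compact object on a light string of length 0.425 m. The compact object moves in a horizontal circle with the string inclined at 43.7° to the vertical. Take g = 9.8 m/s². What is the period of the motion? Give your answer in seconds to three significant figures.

r = L sinθ = 0.2936 m. From T sinθ = mω²r and T cosθ = mg: tanθ = ω²r/g, so ω² = g tanθ / r = g/(L cosθ).
ω = √(g/(L cosθ)) = √(9.8/(0.425 × 0.7230)) = √31.89 = 5.648 rad/s.
Period = 2π/ω = 1.113 s.

1.11 s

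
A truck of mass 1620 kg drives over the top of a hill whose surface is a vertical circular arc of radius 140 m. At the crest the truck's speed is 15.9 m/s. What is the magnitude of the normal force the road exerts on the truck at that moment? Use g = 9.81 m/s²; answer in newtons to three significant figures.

13000 N

At the crest the centripetal acceleration points downward (toward the centre of the arc), so mg − N = mv²/r.
N = m(g − v²/r) = 1620 × (9.81 − (15.9)²/140) = 1620 × (9.81 − 1.806) = 1620 × 8.004 = 12970 N.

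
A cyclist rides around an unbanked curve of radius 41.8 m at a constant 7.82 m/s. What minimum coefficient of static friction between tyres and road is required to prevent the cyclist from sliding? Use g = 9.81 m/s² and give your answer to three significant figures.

Friction provides the centripetal force: μ_s m g = m v²/r, so μ_s = v²/(g r) = (7.820)²/(9.81 × 41.8) = 61.15/410.1 = 0.1491.

0.149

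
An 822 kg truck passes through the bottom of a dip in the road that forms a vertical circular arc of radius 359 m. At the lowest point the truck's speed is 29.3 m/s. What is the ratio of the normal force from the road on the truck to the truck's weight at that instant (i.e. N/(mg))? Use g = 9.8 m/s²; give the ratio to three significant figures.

1.24

At the bottom, N − mg = mv²/r, so N = m(v²/r + g) and N/(mg) = v²/(rg) + 1 = (29.3)²/(359 × 9.8) + 1 = 0.2440 + 1 = 1.244.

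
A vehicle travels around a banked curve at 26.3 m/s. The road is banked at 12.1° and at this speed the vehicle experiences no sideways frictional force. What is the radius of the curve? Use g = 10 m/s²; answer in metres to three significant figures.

Frictionless banking: tanθ = v²/(rg), so r = v²/(g tanθ).
r = (26.3)²/(10.0 × tan 12.1°) = 691.7/(10.0 × 0.2144) = 691.7/2.144 = 322.6 m.

323 m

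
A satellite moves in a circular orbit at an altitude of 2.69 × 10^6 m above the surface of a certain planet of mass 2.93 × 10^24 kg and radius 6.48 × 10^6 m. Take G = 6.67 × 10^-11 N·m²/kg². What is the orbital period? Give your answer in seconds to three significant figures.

r = R + h = 6.48 × 10^6 + 2.69 × 10^6 = 9.170 × 10^6 m. Gravity provides the centripetal force: G M m / r² = m v² / r ⇒ v = √(GM/r) = 4616 m/s.
T = 2πr/v = 2π × 9.170 × 10^6 / 4616 = 12480 s.

12500 s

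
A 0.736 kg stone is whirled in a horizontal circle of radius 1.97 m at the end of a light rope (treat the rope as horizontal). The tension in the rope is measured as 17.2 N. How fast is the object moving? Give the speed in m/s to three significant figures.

6.79 m/s

T = m v²/r ⇒ v = √(T r / m) = √(17.2 × 1.97 / 0.736) = √46.04 = 6.785 m/s.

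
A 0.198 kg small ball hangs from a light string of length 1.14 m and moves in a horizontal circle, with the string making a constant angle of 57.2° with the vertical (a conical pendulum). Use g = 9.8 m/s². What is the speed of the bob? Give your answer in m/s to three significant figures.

The radius of the circle is r = L sinθ = 1.14 × sin 57.2° = 0.9582 m.
Horizontally T sinθ = mv²/r and vertically T cosθ = mg, so tanθ = v²/(rg).
v = √(r g tanθ) = √(0.9582 × 9.8 × 1.552) = √14.57 = 3.817 m/s.

3.82 m/s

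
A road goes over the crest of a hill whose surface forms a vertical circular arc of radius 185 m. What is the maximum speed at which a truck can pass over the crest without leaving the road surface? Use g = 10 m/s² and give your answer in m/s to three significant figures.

43.0 m/s

At the crest the centre of the circle is below the truck, so the net downward (centripetal) force is mg − N = mv²/r.
The truck leaves the road when N → 0, giving v_max = √(g r) = √(10.0 × 185) = 43.01 m/s.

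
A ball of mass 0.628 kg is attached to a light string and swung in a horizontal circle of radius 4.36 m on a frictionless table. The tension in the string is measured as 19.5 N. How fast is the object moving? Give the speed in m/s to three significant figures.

T = m v²/r ⇒ v = √(T r / m) = √(19.5 × 4.36 / 0.628) = √135.4 = 11.64 m/s.

11.6 m/s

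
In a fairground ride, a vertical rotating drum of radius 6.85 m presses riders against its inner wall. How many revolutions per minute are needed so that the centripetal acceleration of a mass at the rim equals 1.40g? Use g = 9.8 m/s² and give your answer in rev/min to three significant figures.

Require ω²r = 1.40g, so ω = √(1.40 × 9.8/6.85) = 1.415 rad/s.
In rev/min: ω × 60/(2π) = 1.415 × 60/(2π) = 13.51 rev/min.

13.5 rev/min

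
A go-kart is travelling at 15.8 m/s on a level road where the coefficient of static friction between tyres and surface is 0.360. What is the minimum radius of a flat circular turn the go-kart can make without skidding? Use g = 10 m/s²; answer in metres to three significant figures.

69.3 m

At the limit, μ_s m g = m v²/r, so r_min = v²/(μ_s g) = (15.8)²/(0.360 × 10.0) = 249.6/3.600 = 69.34 m.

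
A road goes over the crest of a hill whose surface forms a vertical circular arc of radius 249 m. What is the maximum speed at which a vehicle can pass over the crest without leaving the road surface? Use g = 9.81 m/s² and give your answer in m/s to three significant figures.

At the crest the centre of the circle is below the vehicle, so the net downward (centripetal) force is mg − N = mv²/r.
The vehicle leaves the road when N → 0, giving v_max = √(g r) = √(9.81 × 249) = 49.42 m/s.

49.4 m/s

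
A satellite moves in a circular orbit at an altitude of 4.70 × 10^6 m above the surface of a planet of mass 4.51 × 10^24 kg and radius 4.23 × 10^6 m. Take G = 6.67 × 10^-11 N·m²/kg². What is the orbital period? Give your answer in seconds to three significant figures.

9670 s

r = R + h = 4.23 × 10^6 + 4.70 × 10^6 = 8.930 × 10^6 m. Gravity provides the centripetal force: G M m / r² = m v² / r ⇒ v = √(GM/r) = 5804 m/s.
T = 2πr/v = 2π × 8.930 × 10^6 / 5804 = 9667 s.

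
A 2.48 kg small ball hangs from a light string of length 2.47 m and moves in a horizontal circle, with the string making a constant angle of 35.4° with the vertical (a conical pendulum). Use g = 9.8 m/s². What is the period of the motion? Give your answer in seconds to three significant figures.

r = L sinθ = 1.431 m. From T sinθ = mω²r and T cosθ = mg: tanθ = ω²r/g, so ω² = g tanθ / r = g/(L cosθ).
ω = √(g/(L cosθ)) = √(9.8/(2.47 × 0.8151)) = √4.867 = 2.206 rad/s.
Period = 2π/ω = 2.848 s.

2.85 s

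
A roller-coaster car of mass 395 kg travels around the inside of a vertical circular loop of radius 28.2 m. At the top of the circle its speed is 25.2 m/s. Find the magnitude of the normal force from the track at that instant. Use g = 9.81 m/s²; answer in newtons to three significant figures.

5020 N

At the top, both N and the weight mg point inward (toward the centre), so N + mg = mv²/r.
N = m(v²/r − g) = 395 × ((25.2)²/28.2 − 9.81) = 395 × (22.52 − 9.81) = 395 × 12.71 = 5020 N.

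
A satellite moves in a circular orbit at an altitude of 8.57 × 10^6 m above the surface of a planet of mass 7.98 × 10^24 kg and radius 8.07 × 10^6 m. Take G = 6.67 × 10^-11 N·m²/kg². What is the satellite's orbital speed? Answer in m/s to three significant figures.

Orbital radius r = R + h = 8.07 × 10^6 + 8.57 × 10^6 = 1.664 × 10^7 m.
Gravity supplies the centripetal force: G M m / r² = m v² / r, so v = √(GM/r).
v = √(6.67 × 10^-11 × 7.98 × 10^24 / 1.664 × 10^7) = √(3.199 × 10^7) = 5656 m/s.

5660 m/s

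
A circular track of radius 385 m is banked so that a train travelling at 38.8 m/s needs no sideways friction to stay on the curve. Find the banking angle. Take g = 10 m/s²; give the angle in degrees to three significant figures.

With no friction, the horizontal component of the normal force provides the centripetal force: N sinθ = mv²/r, while N cosθ = mg vertically.
Dividing: tanθ = v²/(r g) = (38.8)²/(385 × 10.0) = 1505/3850 = 0.3910.
θ = arctan(0.3910) = 21.36°.

21.4°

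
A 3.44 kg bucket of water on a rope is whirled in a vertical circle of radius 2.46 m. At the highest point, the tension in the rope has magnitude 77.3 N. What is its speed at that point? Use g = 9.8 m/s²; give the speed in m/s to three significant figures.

At the top, T + mg = mv²/r, so v = √(r(T/m + g)) = √(2.46 × (77.3/3.44 + 9.8)) = √(2.46 × 32.27) = √79.39 = 8.910 m/s.

8.91 m/s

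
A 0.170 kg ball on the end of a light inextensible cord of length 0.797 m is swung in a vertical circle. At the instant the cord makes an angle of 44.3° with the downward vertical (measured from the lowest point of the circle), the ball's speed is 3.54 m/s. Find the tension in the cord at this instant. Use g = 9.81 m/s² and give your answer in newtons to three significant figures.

Take the radial direction toward the centre of the circle as positive. The component of the weight along the string toward the centre is −mg cos φ (φ measured from the bottom), so Newton's second law along the string gives T − mg cos φ = m v²/r.
cos 44.3° = 0.7157, so T = m(v²/r + g cos φ) = 0.170 × ((3.54)²/0.797 + 9.81 × 0.7157) = 0.170 × (15.72 + (7.021)) = 0.170 × 22.74 = 3.867 N.

3.87 N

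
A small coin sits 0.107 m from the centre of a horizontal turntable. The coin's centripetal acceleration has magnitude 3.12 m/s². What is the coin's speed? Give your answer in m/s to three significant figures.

a_c = v²/r ⇒ v = √(a_c · r) = √(3.12 × 0.107) = √0.3338 = 0.5778 m/s.

0.578 m/s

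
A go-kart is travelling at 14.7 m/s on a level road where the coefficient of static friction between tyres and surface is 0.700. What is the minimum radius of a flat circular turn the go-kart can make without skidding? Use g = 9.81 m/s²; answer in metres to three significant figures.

31.5 m

At the limit, μ_s m g = m v²/r, so r_min = v²/(μ_s g) = (14.7)²/(0.700 × 9.81) = 216.1/6.867 = 31.47 m.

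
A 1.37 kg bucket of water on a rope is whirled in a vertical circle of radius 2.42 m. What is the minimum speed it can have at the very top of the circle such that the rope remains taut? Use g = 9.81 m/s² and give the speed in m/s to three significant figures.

At the top, both weight mg and T point toward the centre: T + mg = mv²/r.
At minimum speed T → 0, so mg = mv_min²/r ⇒ v_min = √(g r) = √(9.81 × 2.42) = 4.872 m/s.

4.87 m/s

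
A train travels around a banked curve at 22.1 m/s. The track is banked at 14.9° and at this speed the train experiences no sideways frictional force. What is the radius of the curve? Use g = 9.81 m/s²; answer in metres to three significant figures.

187 m

Frictionless banking: tanθ = v²/(rg), so r = v²/(g tanθ).
r = (22.1)²/(9.81 × tan 14.9°) = 488.4/(9.81 × 0.2661) = 488.4/2.610 = 187.1 m.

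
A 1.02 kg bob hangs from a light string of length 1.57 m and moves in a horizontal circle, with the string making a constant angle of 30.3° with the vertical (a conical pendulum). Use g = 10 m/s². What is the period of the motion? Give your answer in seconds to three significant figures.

r = L sinθ = 0.7921 m. From T sinθ = mω²r and T cosθ = mg: tanθ = ω²r/g, so ω² = g tanθ / r = g/(L cosθ).
ω = √(g/(L cosθ)) = √(10.0/(1.57 × 0.8634)) = √7.377 = 2.716 rad/s.
Period = 2π/ω = 2.313 s.

2.31 s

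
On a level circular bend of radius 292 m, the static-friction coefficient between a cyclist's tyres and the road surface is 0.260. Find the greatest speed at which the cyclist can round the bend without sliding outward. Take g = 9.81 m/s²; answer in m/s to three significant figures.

Friction provides the centripetal force on a flat curve. At maximum speed it is at its limiting value: μ_s m g = m v²/r.
Mass cancels: v_max = √(μ_s g r) = √(0.260 × 9.81 × 292) = √744.8 = 27.29 m/s.

27.3 m/s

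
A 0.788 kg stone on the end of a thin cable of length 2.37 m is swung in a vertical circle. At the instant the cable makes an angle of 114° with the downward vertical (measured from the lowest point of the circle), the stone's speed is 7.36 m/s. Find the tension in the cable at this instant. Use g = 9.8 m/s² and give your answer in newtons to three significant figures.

14.9 N

Take the radial direction toward the centre of the circle as positive. The component of the weight along the string toward the centre is −mg cos φ (φ measured from the bottom), so Newton's second law along the string gives T − mg cos φ = m v²/r.
cos 114° = -0.4067, so T = m(v²/r + g cos φ) = 0.788 × ((7.36)²/2.37 + 9.8 × -0.4067) = 0.788 × (22.86 + (-3.986)) = 0.788 × 18.87 = 14.87 N.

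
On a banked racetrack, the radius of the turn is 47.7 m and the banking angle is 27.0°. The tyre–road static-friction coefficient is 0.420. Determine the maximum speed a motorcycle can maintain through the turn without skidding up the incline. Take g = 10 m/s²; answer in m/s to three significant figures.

23.8 m/s

At the maximum speed, friction acts down the slope at its limiting value f = μN. Radially (horizontal, toward centre): N sinθ + μN cosθ = mv²/r. Vertically: N cosθ − μN sinθ = mg.
Dividing: v² = r g (sinθ + μcosθ)/(cosθ − μsinθ).
sinθ + μcosθ = 0.4540 + 0.420×0.8910 = 0.8282; cosθ − μsinθ = 0.8910 − 0.420×0.4540 = 0.7003.
v² = 47.7 × 10.0 × 0.8282/0.7003 = 564.1 m²/s², so v = 23.75 m/s.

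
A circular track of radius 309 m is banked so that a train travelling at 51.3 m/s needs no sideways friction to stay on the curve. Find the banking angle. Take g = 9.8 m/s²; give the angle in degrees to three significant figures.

41.0°

For a frictionless banked turn: horizontally N sinθ = mv²/r and vertically N cosθ = mg.
Dividing: tanθ = v²/(r g) = (51.3)²/(309 × 9.8) = 2632/3028 = 0.8691.
θ = arctan(0.8691) = 40.99°.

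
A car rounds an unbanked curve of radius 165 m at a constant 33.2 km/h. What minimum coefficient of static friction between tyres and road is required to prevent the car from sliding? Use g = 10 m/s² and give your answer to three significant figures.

0.0515

v = 33.2/3.6 = 9.222 m/s.
Friction provides the centripetal force: μ_s m g = m v²/r, so μ_s = v²/(g r) = (9.222)²/(10.0 × 165) = 85.05/1650 = 0.05155.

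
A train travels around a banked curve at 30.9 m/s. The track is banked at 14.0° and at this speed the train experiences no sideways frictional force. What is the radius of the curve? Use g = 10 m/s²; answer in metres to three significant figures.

383 m

Frictionless banking: tanθ = v²/(rg), so r = v²/(g tanθ).
r = (30.9)²/(10.0 × tan 14.0°) = 954.8/(10.0 × 0.2493) = 954.8/2.493 = 383.0 m.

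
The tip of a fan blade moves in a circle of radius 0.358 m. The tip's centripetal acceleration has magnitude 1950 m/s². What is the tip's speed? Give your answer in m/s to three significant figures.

a_c = v²/r ⇒ v = √(a_c · r) = √(1950 × 0.358) = √698.1 = 26.42 m/s.

26.4 m/s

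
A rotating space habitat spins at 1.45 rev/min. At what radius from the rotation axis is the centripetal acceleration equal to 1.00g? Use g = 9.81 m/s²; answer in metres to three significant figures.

ω = 1.45 rev/min × 2π/60 = 0.1518 rad/s.
a_c = ω²r = 1.00g ⇒ r = 1.00 × 9.81 / (0.1518)² = 9.810/0.02306 = 425.5 m.

425 m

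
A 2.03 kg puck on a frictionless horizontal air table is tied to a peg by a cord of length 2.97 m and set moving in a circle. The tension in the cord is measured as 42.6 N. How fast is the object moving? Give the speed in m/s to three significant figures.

T = m v²/r ⇒ v = √(T r / m) = √(42.6 × 2.97 / 2.03) = √62.33 = 7.895 m/s.

7.89 m/s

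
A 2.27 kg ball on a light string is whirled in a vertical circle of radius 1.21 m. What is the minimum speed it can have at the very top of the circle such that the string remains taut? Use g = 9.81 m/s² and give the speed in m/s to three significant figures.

At the top, both weight mg and T point toward the centre: T + mg = mv²/r.
At minimum speed T → 0, so mg = mv_min²/r ⇒ v_min = √(g r) = √(9.81 × 1.21) = 3.445 m/s.

3.45 m/s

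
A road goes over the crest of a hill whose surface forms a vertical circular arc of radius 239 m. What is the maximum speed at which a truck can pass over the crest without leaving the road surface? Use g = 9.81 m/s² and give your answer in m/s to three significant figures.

48.4 m/s

At the crest the centre of the circle is below the truck, so the net downward (centripetal) force is mg − N = mv²/r.
The truck leaves the road when N → 0, giving v_max = √(g r) = √(9.81 × 239) = 48.42 m/s.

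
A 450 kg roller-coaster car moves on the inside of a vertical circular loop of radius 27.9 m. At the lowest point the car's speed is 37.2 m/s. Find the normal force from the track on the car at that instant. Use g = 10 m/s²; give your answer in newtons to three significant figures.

26800 N

At the lowest point, N points up (toward the centre) and the weight mg points down (away from the centre), so the net inward force is N − mg = mv²/r.
N = m(v²/r + g) = 450 × ((37.2)²/27.9 + 10.0) = 450 × (49.60 + 10.0) = 450 × 59.60 = 26820 N.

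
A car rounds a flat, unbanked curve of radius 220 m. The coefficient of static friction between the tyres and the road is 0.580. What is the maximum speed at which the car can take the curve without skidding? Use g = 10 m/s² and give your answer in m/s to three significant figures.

The only inward force on a level bend is static friction, so at the limit f_s = μ_s N = μ_s m g = m v²/r.
Mass cancels: v_max = √(μ_s g r) = √(0.580 × 10.0 × 220) = √1276 = 35.72 m/s.

35.7 m/s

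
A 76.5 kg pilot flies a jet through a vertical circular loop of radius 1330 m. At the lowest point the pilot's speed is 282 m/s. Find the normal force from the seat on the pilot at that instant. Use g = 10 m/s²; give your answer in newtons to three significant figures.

5340 N

At the lowest point, N points up (toward the centre) and the weight mg points down (away from the centre), so the net inward force is N − mg = mv²/r.
N = m(v²/r + g) = 76.5 × ((282)²/1330 + 10.0) = 76.5 × (59.79 + 10.0) = 76.5 × 69.79 = 5339 N.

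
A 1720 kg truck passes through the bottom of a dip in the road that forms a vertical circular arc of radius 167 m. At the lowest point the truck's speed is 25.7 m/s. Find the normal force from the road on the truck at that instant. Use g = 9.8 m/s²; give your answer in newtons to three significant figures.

23700 N

At the lowest point, N points up (toward the centre) and the weight mg points down (away from the centre), so the net inward force is N − mg = mv²/r.
N = m(v²/r + g) = 1720 × ((25.7)²/167 + 9.8) = 1720 × (3.955 + 9.8) = 1720 × 13.76 = 23660 N.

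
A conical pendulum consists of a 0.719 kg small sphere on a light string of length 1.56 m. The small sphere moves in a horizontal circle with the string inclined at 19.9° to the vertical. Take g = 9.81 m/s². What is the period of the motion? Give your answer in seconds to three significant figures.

2.43 s

r = L sinθ = 0.5310 m. From T sinθ = mω²r and T cosθ = mg: tanθ = ω²r/g, so ω² = g tanθ / r = g/(L cosθ).
ω = √(g/(L cosθ)) = √(9.81/(1.56 × 0.9403)) = √6.688 = 2.586 rad/s.
Period = 2π/ω = 2.430 s.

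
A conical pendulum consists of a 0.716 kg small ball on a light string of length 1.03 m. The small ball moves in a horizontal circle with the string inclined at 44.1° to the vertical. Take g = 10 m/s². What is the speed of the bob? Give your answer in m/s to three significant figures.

The radius of the circle is r = L sinθ = 1.03 × sin 44.1° = 0.7168 m.
Horizontally T sinθ = mv²/r and vertically T cosθ = mg, so tanθ = v²/(rg).
v = √(r g tanθ) = √(0.7168 × 10.0 × 0.9691) = √6.946 = 2.636 m/s.

2.64 m/s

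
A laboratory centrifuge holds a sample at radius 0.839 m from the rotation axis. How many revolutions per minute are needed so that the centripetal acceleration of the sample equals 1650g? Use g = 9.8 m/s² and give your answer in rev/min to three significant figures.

1330 rev/min

Require ω²r = 1650g, so ω = √(1650 × 9.8/0.839) = 138.8 rad/s.
In rev/min: ω × 60/(2π) = 138.8 × 60/(2π) = 1326 rev/min.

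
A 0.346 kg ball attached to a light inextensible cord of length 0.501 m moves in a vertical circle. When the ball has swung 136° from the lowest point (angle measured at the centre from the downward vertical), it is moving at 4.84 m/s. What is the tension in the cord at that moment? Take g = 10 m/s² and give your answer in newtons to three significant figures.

Take the radial direction toward the centre of the circle as positive. The component of the weight along the string toward the centre is −mg cos φ (φ measured from the bottom), so Newton's second law along the string gives T − mg cos φ = m v²/r.
cos 136° = -0.7193, so T = m(v²/r + g cos φ) = 0.346 × ((4.84)²/0.501 + 10.0 × -0.7193) = 0.346 × (46.76 + (-7.193)) = 0.346 × 39.56 = 13.69 N.

13.7 N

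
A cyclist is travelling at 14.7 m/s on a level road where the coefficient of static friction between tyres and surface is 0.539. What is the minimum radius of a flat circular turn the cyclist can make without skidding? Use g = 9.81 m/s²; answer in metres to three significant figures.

At the limit, μ_s m g = m v²/r, so r_min = v²/(μ_s g) = (14.7)²/(0.539 × 9.81) = 216.1/5.288 = 40.87 m.

40.9 m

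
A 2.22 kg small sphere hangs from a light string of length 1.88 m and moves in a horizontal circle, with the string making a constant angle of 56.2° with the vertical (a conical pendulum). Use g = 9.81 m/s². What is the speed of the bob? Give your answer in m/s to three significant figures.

The radius of the circle is r = L sinθ = 1.88 × sin 56.2° = 1.562 m.
Horizontally T sinθ = mv²/r and vertically T cosθ = mg, so tanθ = v²/(rg).
v = √(r g tanθ) = √(1.562 × 9.81 × 1.494) = √22.89 = 4.785 m/s.

4.78 m/s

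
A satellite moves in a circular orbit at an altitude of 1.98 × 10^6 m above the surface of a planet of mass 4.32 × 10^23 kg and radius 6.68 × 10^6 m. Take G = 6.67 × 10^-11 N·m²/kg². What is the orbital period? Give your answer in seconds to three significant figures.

r = R + h = 6.68 × 10^6 + 1.98 × 10^6 = 8.660 × 10^6 m. Gravity provides the centripetal force: G M m / r² = m v² / r ⇒ v = √(GM/r) = 1824 m/s.
T = 2πr/v = 2π × 8.660 × 10^6 / 1824 = 29830 s.

29800 s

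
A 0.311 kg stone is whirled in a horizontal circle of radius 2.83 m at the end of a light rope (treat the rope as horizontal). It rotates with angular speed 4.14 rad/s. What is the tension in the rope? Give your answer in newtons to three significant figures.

15.1 N

v = ωr = 4.14 × 2.83 = 11.72 m/s.
The tension is the only horizontal force, so it supplies the full centripetal force: T = m v²/r = 0.311 × (11.72)²/2.83 = 0.311 × 137.3/2.83 = 15.09 N.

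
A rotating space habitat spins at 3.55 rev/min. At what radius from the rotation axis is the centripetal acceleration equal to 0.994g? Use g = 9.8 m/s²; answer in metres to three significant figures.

ω = 3.55 rev/min × 2π/60 = 0.3718 rad/s.
a_c = ω²r = 0.994g ⇒ r = 0.994 × 9.8 / (0.3718)² = 9.741/0.1382 = 70.49 m.

70.5 m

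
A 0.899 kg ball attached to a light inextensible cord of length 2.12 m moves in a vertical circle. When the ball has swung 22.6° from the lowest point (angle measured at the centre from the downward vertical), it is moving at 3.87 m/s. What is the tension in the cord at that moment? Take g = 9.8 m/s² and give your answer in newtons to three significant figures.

Take the radial direction toward the centre of the circle as positive. The component of the weight along the string toward the centre is −mg cos φ (φ measured from the bottom), so Newton's second law along the string gives T − mg cos φ = m v²/r.
cos 22.6° = 0.9232, so T = m(v²/r + g cos φ) = 0.899 × ((3.87)²/2.12 + 9.8 × 0.9232) = 0.899 × (7.065 + (9.047)) = 0.899 × 16.11 = 14.48 N.

14.5 N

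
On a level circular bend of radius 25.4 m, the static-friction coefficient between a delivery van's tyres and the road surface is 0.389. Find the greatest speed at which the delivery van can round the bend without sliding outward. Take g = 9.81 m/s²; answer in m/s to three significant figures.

9.85 m/s

The only inward force on a level bend is static friction, so at the limit f_s = μ_s N = μ_s m g = m v²/r.
Mass cancels: v_max = √(μ_s g r) = √(0.389 × 9.81 × 25.4) = √96.93 = 9.845 m/s.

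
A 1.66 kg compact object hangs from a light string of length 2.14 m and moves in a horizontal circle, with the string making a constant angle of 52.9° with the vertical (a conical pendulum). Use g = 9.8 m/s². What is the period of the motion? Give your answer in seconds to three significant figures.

r = L sinθ = 1.707 m. From T sinθ = mω²r and T cosθ = mg: tanθ = ω²r/g, so ω² = g tanθ / r = g/(L cosθ).
ω = √(g/(L cosθ)) = √(9.8/(2.14 × 0.6032)) = √7.592 = 2.755 rad/s.
Period = 2π/ω = 2.280 s.

2.28 s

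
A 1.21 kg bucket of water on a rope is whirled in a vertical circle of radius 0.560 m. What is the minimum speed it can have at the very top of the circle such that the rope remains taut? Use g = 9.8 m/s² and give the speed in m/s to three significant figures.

2.34 m/s

At the highest point the centre is directly below, so both the weight and T act inward: T + mg = mv²/r.
At minimum speed T → 0, so mg = mv_min²/r ⇒ v_min = √(g r) = √(9.8 × 0.560) = 2.343 m/s.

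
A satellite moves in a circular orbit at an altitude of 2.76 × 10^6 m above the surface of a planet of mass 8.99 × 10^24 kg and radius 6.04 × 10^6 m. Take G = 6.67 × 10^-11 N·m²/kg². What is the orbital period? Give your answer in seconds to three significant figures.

6700 s

r = R + h = 6.04 × 10^6 + 2.76 × 10^6 = 8.800 × 10^6 m. Gravity provides the centripetal force: G M m / r² = m v² / r ⇒ v = √(GM/r) = 8255 m/s.
T = 2πr/v = 2π × 8.800 × 10^6 / 8255 = 6698 s.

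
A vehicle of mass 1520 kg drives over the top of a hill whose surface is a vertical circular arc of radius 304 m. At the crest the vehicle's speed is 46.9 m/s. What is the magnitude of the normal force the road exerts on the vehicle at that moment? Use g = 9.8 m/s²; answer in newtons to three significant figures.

At the crest the centripetal acceleration points downward (toward the centre of the arc), so mg − N = mv²/r.
N = m(g − v²/r) = 1520 × (9.8 − (46.9)²/304) = 1520 × (9.8 − 7.236) = 1520 × 2.564 = 3898 N.

3900 N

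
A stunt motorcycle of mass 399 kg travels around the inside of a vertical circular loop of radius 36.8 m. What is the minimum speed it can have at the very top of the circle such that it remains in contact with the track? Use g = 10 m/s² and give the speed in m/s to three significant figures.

19.2 m/s

At the top, both weight mg and N point toward the centre: N + mg = mv²/r.
At minimum speed N → 0, so mg = mv_min²/r ⇒ v_min = √(g r) = √(10.0 × 36.8) = 19.18 m/s.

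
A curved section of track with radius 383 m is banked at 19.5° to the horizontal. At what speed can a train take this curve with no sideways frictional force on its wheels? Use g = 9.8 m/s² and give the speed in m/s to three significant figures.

36.5 m/s

On a frictionless banked curve, N sinθ = mv²/r and N cosθ = mg, so tanθ = v²/(rg).
v = √(r g tanθ) = √(383 × 9.8 × tan 19.5°) = √(383 × 9.8 × 0.3541) = √1329 = 36.46 m/s.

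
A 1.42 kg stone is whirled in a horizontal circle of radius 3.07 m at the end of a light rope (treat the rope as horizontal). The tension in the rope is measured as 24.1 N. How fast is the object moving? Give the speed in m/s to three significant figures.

7.22 m/s

T = m v²/r ⇒ v = √(T r / m) = √(24.1 × 3.07 / 1.42) = √52.10 = 7.218 m/s.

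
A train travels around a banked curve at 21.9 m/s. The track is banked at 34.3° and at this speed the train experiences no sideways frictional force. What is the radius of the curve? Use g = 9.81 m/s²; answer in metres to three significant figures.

71.7 m

Frictionless banking: tanθ = v²/(rg), so r = v²/(g tanθ).
r = (21.9)²/(9.81 × tan 34.3°) = 479.6/(9.81 × 0.6822) = 479.6/6.692 = 71.67 m.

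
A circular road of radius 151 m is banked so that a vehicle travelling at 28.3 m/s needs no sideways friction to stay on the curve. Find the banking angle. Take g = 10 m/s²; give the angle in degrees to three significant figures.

For a frictionless banked turn: horizontally N sinθ = mv²/r and vertically N cosθ = mg.
Dividing: tanθ = v²/(r g) = (28.3)²/(151 × 10.0) = 800.9/1510 = 0.5304.
θ = arctan(0.5304) = 27.94°.

27.9°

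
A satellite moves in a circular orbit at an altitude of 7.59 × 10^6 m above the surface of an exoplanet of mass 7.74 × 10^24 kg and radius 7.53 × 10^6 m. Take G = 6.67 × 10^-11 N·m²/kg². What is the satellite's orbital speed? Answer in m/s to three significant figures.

5840 m/s

Orbital radius r = R + h = 7.53 × 10^6 + 7.59 × 10^6 = 1.512 × 10^7 m.
Gravity supplies the centripetal force: G M m / r² = m v² / r, so v = √(GM/r).
v = √(6.67 × 10^-11 × 7.74 × 10^24 / 1.512 × 10^7) = √(3.414 × 10^7) = 5843 m/s.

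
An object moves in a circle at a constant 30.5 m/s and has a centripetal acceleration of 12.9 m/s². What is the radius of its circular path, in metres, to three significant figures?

a_c = v²/r ⇒ r = v²/a_c = (30.5)²/12.9 = 930.2/12.9 = 72.11 m.

72.1 m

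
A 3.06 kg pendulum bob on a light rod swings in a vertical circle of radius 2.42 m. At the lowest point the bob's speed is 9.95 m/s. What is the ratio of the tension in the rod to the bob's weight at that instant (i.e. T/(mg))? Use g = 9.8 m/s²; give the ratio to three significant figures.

5.17

At the bottom, T − mg = mv²/r, so T = m(v²/r + g) and T/(mg) = v²/(rg) + 1 = (9.95)²/(2.42 × 9.8) + 1 = 4.175 + 1 = 5.175.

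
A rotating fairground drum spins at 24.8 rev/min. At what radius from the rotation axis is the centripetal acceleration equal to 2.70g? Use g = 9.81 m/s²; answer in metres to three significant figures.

ω = 24.8 rev/min × 2π/60 = 2.597 rad/s.
a_c = ω²r = 2.70g ⇒ r = 2.70 × 9.81 / (2.597)² = 26.49/6.745 = 3.927 m.

3.93 m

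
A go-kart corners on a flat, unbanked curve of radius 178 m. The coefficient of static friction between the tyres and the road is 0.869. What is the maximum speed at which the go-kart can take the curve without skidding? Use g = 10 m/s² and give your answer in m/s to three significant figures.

Friction provides the centripetal force on a flat curve. At maximum speed it is at its limiting value: μ_s m g = m v²/r.
Mass cancels: v_max = √(μ_s g r) = √(0.869 × 10.0 × 178) = √1547 = 39.33 m/s.

39.3 m/s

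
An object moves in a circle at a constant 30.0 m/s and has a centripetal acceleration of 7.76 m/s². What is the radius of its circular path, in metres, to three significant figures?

116 m

a_c = v²/r ⇒ r = v²/a_c = (30.0)²/7.76 = 900.0/7.76 = 116.0 m.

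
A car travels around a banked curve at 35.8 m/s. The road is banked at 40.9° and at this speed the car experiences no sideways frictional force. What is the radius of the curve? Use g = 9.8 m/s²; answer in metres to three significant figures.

151 m

Frictionless banking: tanθ = v²/(rg), so r = v²/(g tanθ).
r = (35.8)²/(9.8 × tan 40.9°) = 1282/(9.8 × 0.8662) = 1282/8.489 = 151.0 m.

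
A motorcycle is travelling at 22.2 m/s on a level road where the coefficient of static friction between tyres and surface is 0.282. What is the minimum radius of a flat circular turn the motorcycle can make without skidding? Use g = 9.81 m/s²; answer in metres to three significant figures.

At the limit, μ_s m g = m v²/r, so r_min = v²/(μ_s g) = (22.2)²/(0.282 × 9.81) = 492.8/2.766 = 178.2 m.

178 m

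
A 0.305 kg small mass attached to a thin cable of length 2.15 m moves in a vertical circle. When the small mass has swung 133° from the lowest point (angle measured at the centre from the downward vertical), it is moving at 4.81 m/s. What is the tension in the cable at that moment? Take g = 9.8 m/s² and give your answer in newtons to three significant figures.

1.24 N

Take the radial direction toward the centre of the circle as positive. The component of the weight along the string toward the centre is −mg cos φ (φ measured from the bottom), so Newton's second law along the string gives T − mg cos φ = m v²/r.
cos 133° = -0.6820, so T = m(v²/r + g cos φ) = 0.305 × ((4.81)²/2.15 + 9.8 × -0.6820) = 0.305 × (10.76 + (-6.684)) = 0.305 × 4.077 = 1.244 N.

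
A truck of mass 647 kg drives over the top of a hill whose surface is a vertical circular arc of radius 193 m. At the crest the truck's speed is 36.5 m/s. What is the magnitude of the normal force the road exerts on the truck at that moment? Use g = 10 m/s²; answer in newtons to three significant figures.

2000 N

At the crest the centripetal acceleration points downward (toward the centre of the arc), so mg − N = mv²/r.
N = m(g − v²/r) = 647 × (10.0 − (36.5)²/193) = 647 × (10.0 − 6.903) = 647 × 3.097 = 2004 N.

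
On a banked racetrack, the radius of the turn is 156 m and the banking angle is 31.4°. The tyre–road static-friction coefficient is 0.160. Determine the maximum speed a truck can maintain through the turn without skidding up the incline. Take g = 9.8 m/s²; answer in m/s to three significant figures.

36.1 m/s

At the maximum speed, friction acts down the slope at its limiting value f = μN. Radially (horizontal, toward centre): N sinθ + μN cosθ = mv²/r. Vertically: N cosθ − μN sinθ = mg.
Dividing: v² = r g (sinθ + μcosθ)/(cosθ − μsinθ).
sinθ + μcosθ = 0.5210 + 0.160×0.8536 = 0.6576; cosθ − μsinθ = 0.8536 − 0.160×0.5210 = 0.7702.
v² = 156 × 9.8 × 0.6576/0.7702 = 1305 m²/s², so v = 36.13 m/s.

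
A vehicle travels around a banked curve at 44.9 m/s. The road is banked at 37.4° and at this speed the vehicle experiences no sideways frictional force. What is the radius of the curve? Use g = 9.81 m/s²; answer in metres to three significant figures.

Frictionless banking: tanθ = v²/(rg), so r = v²/(g tanθ).
r = (44.9)²/(9.81 × tan 37.4°) = 2016/(9.81 × 0.7646) = 2016/7.500 = 268.8 m.

269 m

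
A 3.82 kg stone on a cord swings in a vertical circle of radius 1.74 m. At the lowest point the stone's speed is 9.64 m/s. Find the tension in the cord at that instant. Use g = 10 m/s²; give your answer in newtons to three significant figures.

At the lowest point, T points up (toward the centre) and the weight mg points down (away from the centre), so the net inward force is T − mg = mv²/r.
T = m(v²/r + g) = 3.82 × ((9.64)²/1.74 + 10.0) = 3.82 × (53.41 + 10.0) = 3.82 × 63.41 = 242.2 N.

242 N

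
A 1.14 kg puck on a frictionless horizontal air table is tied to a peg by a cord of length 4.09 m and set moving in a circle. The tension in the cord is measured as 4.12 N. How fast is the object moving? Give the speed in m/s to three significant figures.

T = m v²/r ⇒ v = √(T r / m) = √(4.12 × 4.09 / 1.14) = √14.78 = 3.845 m/s.

3.84 m/s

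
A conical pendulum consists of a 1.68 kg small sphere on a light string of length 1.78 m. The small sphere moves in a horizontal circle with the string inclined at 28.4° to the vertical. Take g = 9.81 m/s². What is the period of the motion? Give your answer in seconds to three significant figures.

r = L sinθ = 0.8466 m. From T sinθ = mω²r and T cosθ = mg: tanθ = ω²r/g, so ω² = g tanθ / r = g/(L cosθ).
ω = √(g/(L cosθ)) = √(9.81/(1.78 × 0.8796)) = √6.265 = 2.503 rad/s.
Period = 2π/ω = 2.510 s.

2.51 s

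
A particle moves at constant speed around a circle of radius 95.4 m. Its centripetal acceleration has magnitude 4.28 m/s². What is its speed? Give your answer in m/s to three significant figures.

a_c = v²/r ⇒ v = √(a_c · r) = √(4.28 × 95.4) = √408.3 = 20.21 m/s.

20.2 m/s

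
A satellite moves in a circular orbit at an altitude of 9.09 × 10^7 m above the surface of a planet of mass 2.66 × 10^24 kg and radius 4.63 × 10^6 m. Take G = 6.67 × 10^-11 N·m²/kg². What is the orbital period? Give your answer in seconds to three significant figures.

440000 s

r = R + h = 4.63 × 10^6 + 9.09 × 10^7 = 9.553 × 10^7 m. Gravity provides the centripetal force: G M m / r² = m v² / r ⇒ v = √(GM/r) = 1363 m/s.
T = 2πr/v = 2π × 9.553 × 10^7 / 1363 = 440400 s.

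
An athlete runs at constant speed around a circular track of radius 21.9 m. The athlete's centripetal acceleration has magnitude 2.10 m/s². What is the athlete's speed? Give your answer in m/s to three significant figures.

a_c = v²/r ⇒ v = √(a_c · r) = √(2.10 × 21.9) = √45.99 = 6.782 m/s.

6.78 m/s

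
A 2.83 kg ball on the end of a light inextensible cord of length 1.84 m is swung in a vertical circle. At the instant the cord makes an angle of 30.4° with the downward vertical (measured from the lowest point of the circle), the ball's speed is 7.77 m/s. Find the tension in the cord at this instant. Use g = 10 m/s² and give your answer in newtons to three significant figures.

117 N

Take the radial direction toward the centre of the circle as positive. The component of the weight along the string toward the centre is −mg cos φ (φ measured from the bottom), so Newton's second law along the string gives T − mg cos φ = m v²/r.
cos 30.4° = 0.8625, so T = m(v²/r + g cos φ) = 2.83 × ((7.77)²/1.84 + 10.0 × 0.8625) = 2.83 × (32.81 + (8.625)) = 2.83 × 41.44 = 117.3 N.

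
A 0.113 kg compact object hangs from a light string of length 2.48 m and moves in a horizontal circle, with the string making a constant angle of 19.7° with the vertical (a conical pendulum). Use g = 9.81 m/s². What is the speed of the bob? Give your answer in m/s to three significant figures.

The radius of the circle is r = L sinθ = 2.48 × sin 19.7° = 0.8360 m.
Horizontally T sinθ = mv²/r and vertically T cosθ = mg, so tanθ = v²/(rg).
v = √(r g tanθ) = √(0.8360 × 9.81 × 0.3581) = √2.936 = 1.714 m/s.

1.71 m/s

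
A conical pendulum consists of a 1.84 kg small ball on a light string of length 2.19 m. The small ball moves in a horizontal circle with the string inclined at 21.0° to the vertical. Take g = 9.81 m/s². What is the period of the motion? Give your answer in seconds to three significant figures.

r = L sinθ = 0.7848 m. From T sinθ = mω²r and T cosθ = mg: tanθ = ω²r/g, so ω² = g tanθ / r = g/(L cosθ).
ω = √(g/(L cosθ)) = √(9.81/(2.19 × 0.9336)) = √4.798 = 2.190 rad/s.
Period = 2π/ω = 2.868 s.

2.87 s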